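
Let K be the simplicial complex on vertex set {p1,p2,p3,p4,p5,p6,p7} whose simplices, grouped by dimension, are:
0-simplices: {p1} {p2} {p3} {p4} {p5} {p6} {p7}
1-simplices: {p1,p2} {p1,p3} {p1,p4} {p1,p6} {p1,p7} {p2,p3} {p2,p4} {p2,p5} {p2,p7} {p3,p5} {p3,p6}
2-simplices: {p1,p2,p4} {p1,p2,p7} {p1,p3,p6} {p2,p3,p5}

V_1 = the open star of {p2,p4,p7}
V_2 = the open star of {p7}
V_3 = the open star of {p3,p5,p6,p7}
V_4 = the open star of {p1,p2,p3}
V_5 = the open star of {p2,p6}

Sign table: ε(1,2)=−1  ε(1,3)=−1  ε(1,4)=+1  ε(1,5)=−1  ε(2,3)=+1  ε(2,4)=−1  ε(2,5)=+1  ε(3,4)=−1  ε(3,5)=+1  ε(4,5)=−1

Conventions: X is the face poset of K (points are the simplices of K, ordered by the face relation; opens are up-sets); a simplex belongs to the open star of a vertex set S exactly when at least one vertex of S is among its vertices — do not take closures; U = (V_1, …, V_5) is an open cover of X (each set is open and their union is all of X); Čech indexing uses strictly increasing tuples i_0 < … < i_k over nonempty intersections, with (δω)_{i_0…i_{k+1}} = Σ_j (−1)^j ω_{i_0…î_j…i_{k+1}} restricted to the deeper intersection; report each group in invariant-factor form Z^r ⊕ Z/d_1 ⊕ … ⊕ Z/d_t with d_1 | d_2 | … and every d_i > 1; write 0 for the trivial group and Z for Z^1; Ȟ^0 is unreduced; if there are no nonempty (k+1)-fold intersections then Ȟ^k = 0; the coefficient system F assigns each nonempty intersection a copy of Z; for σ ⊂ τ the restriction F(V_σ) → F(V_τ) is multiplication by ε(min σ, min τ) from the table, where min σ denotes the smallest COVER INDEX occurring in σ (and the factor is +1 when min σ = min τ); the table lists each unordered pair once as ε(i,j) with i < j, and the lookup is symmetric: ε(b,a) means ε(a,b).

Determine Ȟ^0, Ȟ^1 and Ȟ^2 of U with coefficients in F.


Ȟ^0(U;F) ≅ Z; Ȟ^1(U;F) ≅ 0; Ȟ^2(U;F) ≅ 0

nonempty intersections:
  V1={{p2},{p4},{p7},{p1,p2},{p1,p4},{p1,p7},{p2,p3},{p2,p4},{p2,p5},{p2,p7},{p1,p2,p4},{p1,p2,p7},{p2,p3,p5}} V2={{p7},{p1,p7},{p2,p7},{p1,p2,p7}} V3={{p3},{p5},{p6},{p7},{p1,p3},{p1,p6},{p1,p7},{p2,p3},{p2,p5},{p2,p7},{p3,p5},{p3,p6},{p1,p2,p7},{p1,p3,p6},{p2,p3,p5}} V4={{p1},{p2},{p3},{p1,p2},{p1,p3},{p1,p4},{p1,p6},{p1,p7},{p2,p3},{p2,p4},{p2,p5},{p2,p7},{p3,p5},{p3,p6},{p1,p2,p4},{p1,p2,p7},{p1,p3,p6},{p2,p3,p5}} V5={{p2},{p6},{p1,p2},{p1,p6},{p2,p3},{p2,p4},{p2,p5},{p2,p7},{p3,p6},{p1,p2,p4},{p1,p2,p7},{p1,p3,p6},{p2,p3,p5}}
  V12={{p7},{p1,p7},{p2,p7},{p1,p2,p7}} V13={{p7},{p1,p7},{p2,p3},{p2,p5},{p2,p7},{p1,p2,p7},{p2,p3,p5}} V14={{p2},{p1,p2},{p1,p4},{p1,p7},{p2,p3},{p2,p4},{p2,p5},{p2,p7},{p1,p2,p4},{p1,p2,p7},{p2,p3,p5}} V15={{p2},{p1,p2},{p2,p3},{p2,p4},{p2,p5},{p2,p7},{p1,p2,p4},{p1,p2,p7},{p2,p3,p5}} V23={{p7},{p1,p7},{p2,p7},{p1,p2,p7}} V24={{p1,p7},{p2,p7},{p1,p2,p7}} V25={{p2,p7},{p1,p2,p7}} V34={{p3},{p1,p3},{p1,p6},{p1,p7},{p2,p3},{p2,p5},{p2,p7},{p3,p5},{p3,p6},{p1,p2,p7},{p1,p3,p6},{p2,p3,p5}} V35={{p6},{p1,p6},{p2,p3},{p2,p5},{p2,p7},{p3,p6},{p1,p2,p7},{p1,p3,p6},{p2,p3,p5}} V45={{p2},{p1,p2},{p1,p6},{p2,p3},{p2,p4},{p2,p5},{p2,p7},{p3,p6},{p1,p2,p4},{p1,p2,p7},{p1,p3,p6},{p2,p3,p5}}
  V123={{p7},{p1,p7},{p2,p7},{p1,p2,p7}} V124={{p1,p7},{p2,p7},{p1,p2,p7}} V125={{p2,p7},{p1,p2,p7}} V134={{p1,p7},{p2,p3},{p2,p5},{p2,p7},{p1,p2,p7},{p2,p3,p5}} V135={{p2,p3},{p2,p5},{p2,p7},{p1,p2,p7},{p2,p3,p5}} V145={{p2},{p1,p2},{p2,p3},{p2,p4},{p2,p5},{p2,p7},{p1,p2,p4},{p1,p2,p7},{p2,p3,p5}} V234={{p1,p7},{p2,p7},{p1,p2,p7}} V235={{p2,p7},{p1,p2,p7}} V245={{p2,p7},{p1,p2,p7}} V345={{p1,p6},{p2,p3},{p2,p5},{p2,p7},{p3,p6},{p1,p2,p7},{p1,p3,p6},{p2,p3,p5}}
  V1234={{p1,p7},{p2,p7},{p1,p2,p7}} V1235={{p2,p7},{p1,p2,p7}} V1245={{p2,p7},{p1,p2,p7}} V1345={{p2,p3},{p2,p5},{p2,p7},{p1,p2,p7},{p2,p3,p5}} V2345={{p2,p7},{p1,p2,p7}}
  V12345={{p2,p7},{p1,p2,p7}}
C dims 5,10,10,5; δ0: rk 4, SNF 1^4; δ1: rk 6, SNF 1^6; δ2: rk 4, SNF 1^4
Ȟ^0: (5−4)−0=1 ⇒ Z
Ȟ^1: (10−6)−4=0 ⇒ 0
Ȟ^2: (10−4)−6=0 ⇒ 0


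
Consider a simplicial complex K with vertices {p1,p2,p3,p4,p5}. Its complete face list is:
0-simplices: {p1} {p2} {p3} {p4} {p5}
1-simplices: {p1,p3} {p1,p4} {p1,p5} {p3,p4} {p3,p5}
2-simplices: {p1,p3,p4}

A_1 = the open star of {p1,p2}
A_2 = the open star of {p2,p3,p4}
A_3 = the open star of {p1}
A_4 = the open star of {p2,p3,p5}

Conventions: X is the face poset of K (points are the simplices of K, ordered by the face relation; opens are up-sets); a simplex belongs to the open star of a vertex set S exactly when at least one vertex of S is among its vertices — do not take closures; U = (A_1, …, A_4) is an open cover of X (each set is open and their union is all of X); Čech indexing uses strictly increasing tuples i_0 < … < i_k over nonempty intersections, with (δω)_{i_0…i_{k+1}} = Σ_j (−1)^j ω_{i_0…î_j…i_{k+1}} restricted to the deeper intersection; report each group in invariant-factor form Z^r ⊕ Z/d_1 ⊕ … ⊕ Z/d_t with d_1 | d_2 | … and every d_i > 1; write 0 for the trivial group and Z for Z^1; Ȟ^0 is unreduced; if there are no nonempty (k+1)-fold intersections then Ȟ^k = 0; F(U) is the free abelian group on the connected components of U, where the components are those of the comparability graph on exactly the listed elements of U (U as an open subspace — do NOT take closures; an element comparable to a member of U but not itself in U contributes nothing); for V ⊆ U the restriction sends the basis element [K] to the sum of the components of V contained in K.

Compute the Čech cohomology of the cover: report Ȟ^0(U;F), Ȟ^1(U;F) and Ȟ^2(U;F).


Ȟ^0 ≅ Z^2, Ȟ^1 ≅ Z, Ȟ^2 ≅ 0

cover nerve:
  A1={{p1},{p2},{p1,p3},{p1,p4},{p1,p5},{p1,p3,p4}} A2={{p2},{p3},{p4},{p1,p3},{p1,p4},{p3,p4},{p3,p5},{p1,p3,p4}} A3={{p1},{p1,p3},{p1,p4},{p1,p5},{p1,p3,p4}} A4={{p2},{p3},{p5},{p1,p3},{p1,p5},{p3,p4},{p3,p5},{p1,p3,p4}}
  A12={{p2},{p1,p3},{p1,p4},{p1,p3,p4}} A13={{p1},{p1,p3},{p1,p4},{p1,p5},{p1,p3,p4}} A14={{p2},{p1,p3},{p1,p5},{p1,p3,p4}} A23={{p1,p3},{p1,p4},{p1,p3,p4}} A24={{p2},{p3},{p1,p3},{p3,p4},{p3,p5},{p1,p3,p4}} A34={{p1,p3},{p1,p5},{p1,p3,p4}}
  A123={{p1,p3},{p1,p4},{p1,p3,p4}} A124={{p2},{p1,p3},{p1,p3,p4}} A134={{p1,p3},{p1,p5},{p1,p3,p4}} A234={{p1,p3},{p1,p3,p4}}
  A1234={{p1,p3},{p1,p3,p4}}
components per intersection:
  A1: {{p1},{p1,p3},{p1,p4},{p1,p5},{p1,p3,p4}} {{p2}}
  A2: {{p2}} {{p3},{p4},{p1,p3},{p1,p4},{p3,p4},{p3,p5},{p1,p3,p4}}
  A3: {{p1},{p1,p3},{p1,p4},{p1,p5},{p1,p3,p4}}
  A4: {{p2}} {{p3},{p5},{p1,p3},{p1,p5},{p3,p4},{p3,p5},{p1,p3,p4}}
  A12: {{p2}} {{p1,p3},{p1,p4},{p1,p3,p4}}
  A13: {{p1},{p1,p3},{p1,p4},{p1,p5},{p1,p3,p4}}
  A14: {{p2}} {{p1,p3},{p1,p3,p4}} {{p1,p5}}
  A23: {{p1,p3},{p1,p4},{p1,p3,p4}}
  A24: {{p2}} {{p3},{p1,p3},{p3,p4},{p3,p5},{p1,p3,p4}}
  A34: {{p1,p3},{p1,p3,p4}} {{p1,p5}}
  A123: {{p1,p3},{p1,p4},{p1,p3,p4}}
  A124: {{p2}} {{p1,p3},{p1,p3,p4}}
  A134: {{p1,p3},{p1,p3,p4}} {{p1,p5}}
  A234: {{p1,p3},{p1,p3,p4}}
  A1234: {{p1,p3},{p1,p3,p4}}
C dims 7,11,6,1; δ0: rk 5, SNF 1^5; δ1: rk 5, SNF 1^5; δ2: rk 1, SNF 1^1
Ȟ^0: (7−5)−0=2 ⇒ Z^2
Ȟ^1: (11−5)−5=1 ⇒ Z
Ȟ^2: (6−1)−5=0 ⇒ 0


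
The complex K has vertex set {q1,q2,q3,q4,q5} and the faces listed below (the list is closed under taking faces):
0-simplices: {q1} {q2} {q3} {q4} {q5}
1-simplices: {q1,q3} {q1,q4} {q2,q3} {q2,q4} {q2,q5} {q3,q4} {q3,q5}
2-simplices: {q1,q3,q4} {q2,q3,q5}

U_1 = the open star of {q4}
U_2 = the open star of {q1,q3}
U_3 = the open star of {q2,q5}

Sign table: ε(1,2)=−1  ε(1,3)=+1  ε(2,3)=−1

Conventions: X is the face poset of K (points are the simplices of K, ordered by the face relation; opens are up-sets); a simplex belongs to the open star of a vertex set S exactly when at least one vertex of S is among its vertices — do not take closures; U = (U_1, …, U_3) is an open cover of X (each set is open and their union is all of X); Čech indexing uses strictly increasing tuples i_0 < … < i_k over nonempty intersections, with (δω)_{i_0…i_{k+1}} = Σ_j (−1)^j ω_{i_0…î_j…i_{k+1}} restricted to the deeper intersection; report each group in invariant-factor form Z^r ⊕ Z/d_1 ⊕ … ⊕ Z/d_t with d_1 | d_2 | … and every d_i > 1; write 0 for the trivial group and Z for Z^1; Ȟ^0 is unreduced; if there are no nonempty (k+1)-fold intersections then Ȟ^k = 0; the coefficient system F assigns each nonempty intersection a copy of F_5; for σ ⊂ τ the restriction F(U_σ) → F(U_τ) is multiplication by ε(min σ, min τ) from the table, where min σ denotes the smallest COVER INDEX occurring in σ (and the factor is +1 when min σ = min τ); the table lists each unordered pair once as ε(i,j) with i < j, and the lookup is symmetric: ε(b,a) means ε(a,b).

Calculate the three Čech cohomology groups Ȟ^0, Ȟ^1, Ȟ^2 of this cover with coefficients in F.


intersection data:
  U1={{q4},{q1,q4},{q2,q4},{q3,q4},{q1,q3,q4}} U2={{q1},{q3},{q1,q3},{q1,q4},{q2,q3},{q3,q4},{q3,q5},{q1,q3,q4},{q2,q3,q5}} U3={{q2},{q5},{q2,q3},{q2,q4},{q2,q5},{q3,q5},{q2,q3,q5}}
  U12={{q1,q4},{q3,q4},{q1,q3,q4}} U13={{q2,q4}} U23={{q2,q3},{q3,q5},{q2,q3,q5}}
C dims 3,3; δ0: rk_F5 2
Ȟ^0 = (3 − 2) − 0 = 1, so Ȟ^0 ≅ Z/5
Ȟ^1 = (3 − 0) − 2 = 1, so Ȟ^1 ≅ Z/5
Ȟ^2 = (0 − 0) − 0 = 0, so Ȟ^2 ≅ 0

Ȟ^0(U;F) ≅ Z/5; Ȟ^1(U;F) ≅ Z/5; Ȟ^2(U;F) ≅ 0


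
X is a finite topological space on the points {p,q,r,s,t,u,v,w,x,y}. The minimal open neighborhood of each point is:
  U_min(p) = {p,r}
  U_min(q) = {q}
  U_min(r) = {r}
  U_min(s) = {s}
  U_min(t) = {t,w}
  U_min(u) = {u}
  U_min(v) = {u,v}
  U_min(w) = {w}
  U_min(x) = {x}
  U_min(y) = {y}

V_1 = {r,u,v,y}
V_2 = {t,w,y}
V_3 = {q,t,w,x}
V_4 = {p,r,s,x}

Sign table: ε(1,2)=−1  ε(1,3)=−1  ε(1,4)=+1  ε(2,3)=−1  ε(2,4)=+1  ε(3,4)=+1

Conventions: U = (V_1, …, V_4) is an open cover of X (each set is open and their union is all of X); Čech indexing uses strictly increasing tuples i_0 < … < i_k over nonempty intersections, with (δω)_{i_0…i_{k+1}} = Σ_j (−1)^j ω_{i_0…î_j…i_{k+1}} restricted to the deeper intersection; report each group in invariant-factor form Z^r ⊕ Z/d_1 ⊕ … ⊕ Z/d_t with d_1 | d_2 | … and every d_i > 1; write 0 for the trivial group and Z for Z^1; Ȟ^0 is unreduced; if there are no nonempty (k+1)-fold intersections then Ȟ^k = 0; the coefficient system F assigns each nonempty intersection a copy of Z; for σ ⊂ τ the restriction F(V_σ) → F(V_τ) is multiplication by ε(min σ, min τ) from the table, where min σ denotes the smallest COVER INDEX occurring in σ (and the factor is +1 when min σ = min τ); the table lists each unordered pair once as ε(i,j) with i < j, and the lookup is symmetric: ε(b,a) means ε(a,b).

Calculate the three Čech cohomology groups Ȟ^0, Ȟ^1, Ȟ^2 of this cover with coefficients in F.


nerve simplices:
  V12={y} V14={r} V23={t,w} V34={x}
C dims 4,4; δ0: rk 3, SNF 1^3
degree 0: 4−3−0 = 1 → Ȟ^0 ≅ Z
degree 1: 4−0−3 = 1 → Ȟ^1 ≅ Z
degree 2: 0−0−0 = 0 → Ȟ^2 ≅ 0

Ȟ^0 ≅ Z,  Ȟ^1 ≅ Z,  Ȟ^2 ≅ 0


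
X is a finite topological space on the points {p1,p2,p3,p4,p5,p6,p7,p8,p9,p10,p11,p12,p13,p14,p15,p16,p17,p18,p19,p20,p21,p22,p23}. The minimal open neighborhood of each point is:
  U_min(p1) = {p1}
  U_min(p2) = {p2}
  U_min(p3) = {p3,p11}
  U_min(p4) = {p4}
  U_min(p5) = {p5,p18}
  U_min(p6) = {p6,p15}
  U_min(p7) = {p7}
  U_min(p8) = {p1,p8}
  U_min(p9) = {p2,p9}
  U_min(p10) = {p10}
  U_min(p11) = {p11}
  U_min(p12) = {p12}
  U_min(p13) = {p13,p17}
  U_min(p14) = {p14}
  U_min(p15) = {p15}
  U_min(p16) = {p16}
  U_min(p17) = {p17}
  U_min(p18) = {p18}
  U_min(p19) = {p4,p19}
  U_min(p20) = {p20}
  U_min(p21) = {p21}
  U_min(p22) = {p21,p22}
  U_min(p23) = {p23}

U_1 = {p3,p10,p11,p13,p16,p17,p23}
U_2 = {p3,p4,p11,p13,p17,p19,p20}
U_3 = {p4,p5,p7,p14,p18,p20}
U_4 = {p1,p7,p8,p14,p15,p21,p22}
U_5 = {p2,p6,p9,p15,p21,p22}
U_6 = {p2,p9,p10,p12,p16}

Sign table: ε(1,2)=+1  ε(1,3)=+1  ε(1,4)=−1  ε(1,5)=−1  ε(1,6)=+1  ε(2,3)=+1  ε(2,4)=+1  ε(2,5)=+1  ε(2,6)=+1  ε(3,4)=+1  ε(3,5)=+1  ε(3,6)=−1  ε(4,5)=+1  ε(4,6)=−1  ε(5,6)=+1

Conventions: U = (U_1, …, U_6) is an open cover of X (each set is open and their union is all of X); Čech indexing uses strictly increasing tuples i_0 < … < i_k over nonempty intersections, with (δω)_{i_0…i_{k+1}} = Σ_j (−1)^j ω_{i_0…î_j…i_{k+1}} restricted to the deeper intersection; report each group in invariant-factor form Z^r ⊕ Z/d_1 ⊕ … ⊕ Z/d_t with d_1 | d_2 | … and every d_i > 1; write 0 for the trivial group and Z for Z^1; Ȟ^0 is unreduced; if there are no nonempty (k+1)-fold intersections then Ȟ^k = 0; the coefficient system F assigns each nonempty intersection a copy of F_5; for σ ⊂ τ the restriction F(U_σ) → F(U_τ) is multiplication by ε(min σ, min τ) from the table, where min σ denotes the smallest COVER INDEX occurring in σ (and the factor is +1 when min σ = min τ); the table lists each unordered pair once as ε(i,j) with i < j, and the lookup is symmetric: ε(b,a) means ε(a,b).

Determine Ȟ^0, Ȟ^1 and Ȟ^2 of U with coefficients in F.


nonempty overlaps:
  U12={p3,p11,p13,p17} U16={p10,p16} U23={p4,p20} U34={p7,p14} U45={p15,p21,p22} U56={p2,p9}
C dims 6,6; δ0: rk_F5 5
degree 0: 6−5−0 = 1 → Ȟ^0 ≅ Z/5
degree 1: 6−0−5 = 1 → Ȟ^1 ≅ Z/5
degree 2: 0−0−0 = 0 → Ȟ^2 ≅ 0

Ȟ^0 ≅ Z/5,  Ȟ^1 ≅ Z/5,  Ȟ^2 ≅ 0


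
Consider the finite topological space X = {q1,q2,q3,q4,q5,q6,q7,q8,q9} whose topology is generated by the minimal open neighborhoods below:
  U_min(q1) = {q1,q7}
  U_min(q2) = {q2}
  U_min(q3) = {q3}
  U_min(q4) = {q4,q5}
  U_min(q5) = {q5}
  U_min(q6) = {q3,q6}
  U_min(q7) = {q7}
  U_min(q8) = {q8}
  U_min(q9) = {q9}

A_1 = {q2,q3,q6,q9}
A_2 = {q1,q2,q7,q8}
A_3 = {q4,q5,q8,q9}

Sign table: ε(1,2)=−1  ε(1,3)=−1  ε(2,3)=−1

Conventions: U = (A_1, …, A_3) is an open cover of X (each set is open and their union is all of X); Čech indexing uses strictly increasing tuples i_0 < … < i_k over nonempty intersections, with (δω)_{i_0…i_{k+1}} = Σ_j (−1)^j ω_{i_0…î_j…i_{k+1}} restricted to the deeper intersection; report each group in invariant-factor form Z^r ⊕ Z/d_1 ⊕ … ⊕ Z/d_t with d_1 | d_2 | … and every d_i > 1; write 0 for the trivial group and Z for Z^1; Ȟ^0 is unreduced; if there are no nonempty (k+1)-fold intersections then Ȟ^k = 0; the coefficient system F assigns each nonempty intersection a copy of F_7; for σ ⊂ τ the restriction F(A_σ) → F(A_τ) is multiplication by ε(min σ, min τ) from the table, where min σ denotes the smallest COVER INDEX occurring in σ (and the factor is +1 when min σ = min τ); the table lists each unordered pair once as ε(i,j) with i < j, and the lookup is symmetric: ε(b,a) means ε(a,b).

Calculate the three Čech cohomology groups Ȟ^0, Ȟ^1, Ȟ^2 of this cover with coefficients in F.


Ȟ^0(U;F) ≅ 0,  Ȟ^1(U;F) ≅ 0,  Ȟ^2(U;F) ≅ 0

nerve of the cover:
  A12={q2} A13={q9} A23={q8}
C dims 3,3; δ0: rk_F7 3
Ȟ^0 = (3 − 3) − 0 = 0, so Ȟ^0 ≅ 0
Ȟ^1 = (3 − 0) − 3 = 0, so Ȟ^1 ≅ 0
Ȟ^2 = (0 − 0) − 0 = 0, so Ȟ^2 ≅ 0


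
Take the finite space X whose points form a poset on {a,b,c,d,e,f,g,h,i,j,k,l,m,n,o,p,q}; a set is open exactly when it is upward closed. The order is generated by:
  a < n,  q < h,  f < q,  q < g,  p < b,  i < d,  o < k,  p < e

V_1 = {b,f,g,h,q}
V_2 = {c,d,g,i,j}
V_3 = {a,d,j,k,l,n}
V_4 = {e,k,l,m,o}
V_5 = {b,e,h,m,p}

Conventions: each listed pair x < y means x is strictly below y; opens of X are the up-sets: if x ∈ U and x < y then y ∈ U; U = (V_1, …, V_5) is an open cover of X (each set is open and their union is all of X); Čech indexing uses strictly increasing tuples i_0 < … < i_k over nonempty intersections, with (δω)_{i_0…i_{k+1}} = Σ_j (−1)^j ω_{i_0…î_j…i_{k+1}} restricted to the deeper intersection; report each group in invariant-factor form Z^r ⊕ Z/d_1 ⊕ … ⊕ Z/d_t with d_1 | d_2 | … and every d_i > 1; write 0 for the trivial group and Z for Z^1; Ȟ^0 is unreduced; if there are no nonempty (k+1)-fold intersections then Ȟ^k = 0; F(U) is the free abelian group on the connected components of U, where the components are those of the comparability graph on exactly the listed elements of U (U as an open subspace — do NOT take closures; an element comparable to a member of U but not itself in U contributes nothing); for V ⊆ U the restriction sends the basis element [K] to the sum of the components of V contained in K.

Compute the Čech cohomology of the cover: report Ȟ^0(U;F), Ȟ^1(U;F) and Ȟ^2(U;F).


cover nerve:
  V12={g} V15={b,h} V23={d,j} V34={k,l} V45={e,m}
components per intersection:
  V1: {b} {f,g,h,q}
  V2: {c} {d,i} {g} {j}
  V3: {a,n} {d} {j} {k} {l}
  V4: {e} {k,o} {l} {m}
  V5: {b,e,p} {h} {m}
  V12: {g}
  V15: {b} {h}
  V23: {d} {j}
  V34: {k} {l}
  V45: {e} {m}
C dims 18,9; δ0: rk 9, SNF 1^9
Ȟ^0: (18−9)−0=9 ⇒ Z^9
Ȟ^1: (9−0)−9=0 ⇒ 0
Ȟ^2: (0−0)−0=0 ⇒ 0

Ȟ^0 ≅ Z^9, Ȟ^1 ≅ 0 and Ȟ^2 ≅ 0


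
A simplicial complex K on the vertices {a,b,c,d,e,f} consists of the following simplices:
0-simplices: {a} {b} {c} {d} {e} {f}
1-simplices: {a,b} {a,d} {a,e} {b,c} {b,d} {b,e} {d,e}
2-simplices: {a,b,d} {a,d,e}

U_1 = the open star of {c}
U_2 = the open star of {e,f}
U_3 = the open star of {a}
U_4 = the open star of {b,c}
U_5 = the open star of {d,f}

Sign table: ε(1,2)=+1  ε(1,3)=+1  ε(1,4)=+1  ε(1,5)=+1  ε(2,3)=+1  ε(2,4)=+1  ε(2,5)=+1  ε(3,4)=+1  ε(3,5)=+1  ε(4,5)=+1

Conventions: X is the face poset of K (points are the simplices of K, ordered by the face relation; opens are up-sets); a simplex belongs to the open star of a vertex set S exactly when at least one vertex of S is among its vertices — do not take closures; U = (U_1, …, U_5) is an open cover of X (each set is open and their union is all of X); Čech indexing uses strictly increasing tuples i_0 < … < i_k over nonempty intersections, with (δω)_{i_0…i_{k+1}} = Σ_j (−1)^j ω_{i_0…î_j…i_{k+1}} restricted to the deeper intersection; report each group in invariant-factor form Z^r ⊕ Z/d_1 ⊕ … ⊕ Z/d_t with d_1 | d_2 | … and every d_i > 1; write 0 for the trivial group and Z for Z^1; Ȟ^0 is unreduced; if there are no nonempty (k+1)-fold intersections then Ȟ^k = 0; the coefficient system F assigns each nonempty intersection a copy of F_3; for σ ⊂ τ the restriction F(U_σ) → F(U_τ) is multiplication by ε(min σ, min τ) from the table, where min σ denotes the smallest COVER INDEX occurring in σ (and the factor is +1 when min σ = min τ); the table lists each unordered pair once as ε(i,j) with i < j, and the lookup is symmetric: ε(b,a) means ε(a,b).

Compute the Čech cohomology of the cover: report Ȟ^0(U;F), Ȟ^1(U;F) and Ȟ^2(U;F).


Ȟ^0(U;F) ≅ Z/3, Ȟ^1(U;F) ≅ Z/3, Ȟ^2(U;F) ≅ 0

cover nerve:
  U1={{c},{b,c}} U2={{e},{f},{a,e},{b,e},{d,e},{a,d,e}} U3={{a},{a,b},{a,d},{a,e},{a,b,d},{a,d,e}} U4={{b},{c},{a,b},{b,c},{b,d},{b,e},{a,b,d}} U5={{d},{f},{a,d},{b,d},{d,e},{a,b,d},{a,d,e}}
  U14={{c},{b,c}} U23={{a,e},{a,d,e}} U24={{b,e}} U25={{f},{d,e},{a,d,e}} U34={{a,b},{a,b,d}} U35={{a,d},{a,b,d},{a,d,e}} U45={{b,d},{a,b,d}}
  U235={{a,d,e}} U345={{a,b,d}}
C dims 5,7,2; δ0: rk_F3 4; δ1: rk_F3 2
Ȟ^0: (5−4)−0=1 ⇒ Z/3
Ȟ^1: (7−2)−4=1 ⇒ Z/3
Ȟ^2: (2−0)−2=0 ⇒ 0


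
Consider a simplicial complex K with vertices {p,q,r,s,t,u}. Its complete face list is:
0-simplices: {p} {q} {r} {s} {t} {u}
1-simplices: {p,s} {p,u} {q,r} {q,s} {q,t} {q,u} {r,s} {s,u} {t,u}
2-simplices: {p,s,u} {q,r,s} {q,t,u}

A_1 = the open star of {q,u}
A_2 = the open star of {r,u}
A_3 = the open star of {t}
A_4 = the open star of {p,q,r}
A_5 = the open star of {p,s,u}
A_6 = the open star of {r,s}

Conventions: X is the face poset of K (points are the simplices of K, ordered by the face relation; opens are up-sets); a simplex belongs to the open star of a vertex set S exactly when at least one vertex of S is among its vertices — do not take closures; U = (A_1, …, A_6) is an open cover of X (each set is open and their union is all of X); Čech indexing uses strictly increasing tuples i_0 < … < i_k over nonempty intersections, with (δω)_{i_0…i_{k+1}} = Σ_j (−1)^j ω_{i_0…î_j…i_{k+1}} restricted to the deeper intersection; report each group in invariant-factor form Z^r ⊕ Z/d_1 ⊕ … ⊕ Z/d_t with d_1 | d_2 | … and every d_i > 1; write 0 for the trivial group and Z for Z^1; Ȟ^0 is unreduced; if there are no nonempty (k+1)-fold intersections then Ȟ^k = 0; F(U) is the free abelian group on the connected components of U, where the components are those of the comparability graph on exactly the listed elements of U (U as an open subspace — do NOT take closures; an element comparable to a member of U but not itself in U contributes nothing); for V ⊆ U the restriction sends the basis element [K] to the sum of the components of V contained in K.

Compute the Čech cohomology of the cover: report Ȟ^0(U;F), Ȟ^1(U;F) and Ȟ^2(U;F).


nonempty overlaps:
  A1={{q},{u},{p,u},{q,r},{q,s},{q,t},{q,u},{s,u},{t,u},{p,s,u},{q,r,s},{q,t,u}} A2={{r},{u},{p,u},{q,r},{q,u},{r,s},{s,u},{t,u},{p,s,u},{q,r,s},{q,t,u}} A3={{t},{q,t},{t,u},{q,t,u}} A4={{p},{q},{r},{p,s},{p,u},{q,r},{q,s},{q,t},{q,u},{r,s},{p,s,u},{q,r,s},{q,t,u}} A5={{p},{s},{u},{p,s},{p,u},{q,s},{q,u},{r,s},{s,u},{t,u},{p,s,u},{q,r,s},{q,t,u}} A6={{r},{s},{p,s},{q,r},{q,s},{r,s},{s,u},{p,s,u},{q,r,s}}
  A12={{u},{p,u},{q,r},{q,u},{s,u},{t,u},{p,s,u},{q,r,s},{q,t,u}} A13={{q,t},{t,u},{q,t,u}} A14={{q},{p,u},{q,r},{q,s},{q,t},{q,u},{p,s,u},{q,r,s},{q,t,u}} A15={{u},{p,u},{q,s},{q,u},{s,u},{t,u},{p,s,u},{q,r,s},{q,t,u}} A16={{q,r},{q,s},{s,u},{p,s,u},{q,r,s}} A23={{t,u},{q,t,u}} A24={{r},{p,u},{q,r},{q,u},{r,s},{p,s,u},{q,r,s},{q,t,u}} A25={{u},{p,u},{q,u},{r,s},{s,u},{t,u},{p,s,u},{q,r,s},{q,t,u}} A26={{r},{q,r},{r,s},{s,u},{p,s,u},{q,r,s}} A34={{q,t},{q,t,u}} A35={{t,u},{q,t,u}} A45={{p},{p,s},{p,u},{q,s},{q,u},{r,s},{p,s,u},{q,r,s},{q,t,u}} A46={{r},{p,s},{q,r},{q,s},{r,s},{p,s,u},{q,r,s}} A56={{s},{p,s},{q,s},{r,s},{s,u},{p,s,u},{q,r,s}}
  A123={{t,u},{q,t,u}} A124={{p,u},{q,r},{q,u},{p,s,u},{q,r,s},{q,t,u}} A125={{u},{p,u},{q,u},{s,u},{t,u},{p,s,u},{q,r,s},{q,t,u}} A126={{q,r},{s,u},{p,s,u},{q,r,s}} A134={{q,t},{q,t,u}} A135={{t,u},{q,t,u}} A145={{p,u},{q,s},{q,u},{p,s,u},{q,r,s},{q,t,u}} A146={{q,r},{q,s},{p,s,u},{q,r,s}} A156={{q,s},{s,u},{p,s,u},{q,r,s}} A234={{q,t,u}} A235={{t,u},{q,t,u}} A245={{p,u},{q,u},{r,s},{p,s,u},{q,r,s},{q,t,u}} A246={{r},{q,r},{r,s},{p,s,u},{q,r,s}} A256={{r,s},{s,u},{p,s,u},{q,r,s}} A345={{q,t,u}} A456={{p,s},{q,s},{r,s},{p,s,u},{q,r,s}}
  A1234={{q,t,u}} A1235={{t,u},{q,t,u}} A1245={{p,u},{q,u},{p,s,u},{q,r,s},{q,t,u}} A1246={{q,r},{p,s,u},{q,r,s}} A1256={{s,u},{p,s,u},{q,r,s}} A1345={{q,t,u}} A1456={{q,s},{p,s,u},{q,r,s}} A2345={{q,t,u}} A2456={{r,s},{p,s,u},{q,r,s}}
  A12345={{q,t,u}} A12456={{p,s,u},{q,r,s}}
components per intersection:
  A1: {{q},{u},{p,u},{q,r},{q,s},{q,t},{q,u},{s,u},{t,u},{p,s,u},{q,r,s},{q,t,u}}
  A2: {{r},{q,r},{r,s},{q,r,s}} {{u},{p,u},{q,u},{s,u},{t,u},{p,s,u},{q,t,u}}
  A3: {{t},{q,t},{t,u},{q,t,u}}
  A4: {{p},{p,s},{p,u},{p,s,u}} {{q},{r},{q,r},{q,s},{q,t},{q,u},{r,s},{q,r,s},{q,t,u}}
  A5: {{p},{s},{u},{p,s},{p,u},{q,s},{q,u},{r,s},{s,u},{t,u},{p,s,u},{q,r,s},{q,t,u}}
  A6: {{r},{s},{p,s},{q,r},{q,s},{r,s},{s,u},{p,s,u},{q,r,s}}
  A12: {{u},{p,u},{q,u},{s,u},{t,u},{p,s,u},{q,t,u}} {{q,r},{q,r,s}}
  A13: {{q,t},{t,u},{q,t,u}}
  A14: {{q},{q,r},{q,s},{q,t},{q,u},{q,r,s},{q,t,u}} {{p,u},{p,s,u}}
  A15: {{u},{p,u},{q,u},{s,u},{t,u},{p,s,u},{q,t,u}} {{q,s},{q,r,s}}
  A16: {{q,r},{q,s},{q,r,s}} {{s,u},{p,s,u}}
  A23: {{t,u},{q,t,u}}
  A24: {{r},{q,r},{r,s},{q,r,s}} {{p,u},{p,s,u}} {{q,u},{q,t,u}}
  A25: {{u},{p,u},{q,u},{s,u},{t,u},{p,s,u},{q,t,u}} {{r,s},{q,r,s}}
  A26: {{r},{q,r},{r,s},{q,r,s}} {{s,u},{p,s,u}}
  A34: {{q,t},{q,t,u}}
  A35: {{t,u},{q,t,u}}
  A45: {{p},{p,s},{p,u},{p,s,u}} {{q,s},{r,s},{q,r,s}} {{q,u},{q,t,u}}
  A46: {{r},{q,r},{q,s},{r,s},{q,r,s}} {{p,s},{p,s,u}}
  A56: {{s},{p,s},{q,s},{r,s},{s,u},{p,s,u},{q,r,s}}
  A123: {{t,u},{q,t,u}}
  A124: {{p,u},{p,s,u}} {{q,r},{q,r,s}} {{q,u},{q,t,u}}
  A125: {{u},{p,u},{q,u},{s,u},{t,u},{p,s,u},{q,t,u}} {{q,r,s}}
  A126: {{q,r},{q,r,s}} {{s,u},{p,s,u}}
  A134: {{q,t},{q,t,u}}
  A135: {{t,u},{q,t,u}}
  A145: {{p,u},{p,s,u}} {{q,s},{q,r,s}} {{q,u},{q,t,u}}
  A146: {{q,r},{q,s},{q,r,s}} {{p,s,u}}
  A156: {{q,s},{q,r,s}} {{s,u},{p,s,u}}
  A234: {{q,t,u}}
  A235: {{t,u},{q,t,u}}
  A245: {{p,u},{p,s,u}} {{q,u},{q,t,u}} {{r,s},{q,r,s}}
  A246: {{r},{q,r},{r,s},{q,r,s}} {{p,s,u}}
  A256: {{r,s},{q,r,s}} {{s,u},{p,s,u}}
  A345: {{q,t,u}}
  A456: {{p,s},{p,s,u}} {{q,s},{r,s},{q,r,s}}
  A1234: {{q,t,u}}
  A1235: {{t,u},{q,t,u}}
  A1245: {{p,u},{p,s,u}} {{q,u},{q,t,u}} {{q,r,s}}
  A1246: {{q,r},{q,r,s}} {{p,s,u}}
  A1256: {{s,u},{p,s,u}} {{q,r,s}}
  A1345: {{q,t,u}}
  A1456: {{q,s},{q,r,s}} {{p,s,u}}
  A2345: {{q,t,u}}
  A2456: {{r,s},{q,r,s}} {{p,s,u}}
  A12345: {{q,t,u}}
  A12456: {{p,s,u}} {{q,r,s}}
C dims 8,25,29,15; δ0: rk 7, SNF 1^7; δ1: rk 17, SNF 1^17; δ2: rk 12, SNF 1^12
degree 0: 8−7−0 = 1 → Ȟ^0 ≅ Z
degree 1: 25−17−7 = 1 → Ȟ^1 ≅ Z
degree 2: 29−12−17 = 0 → Ȟ^2 ≅ 0

Ȟ^0(U;F) ≅ Z, Ȟ^1(U;F) ≅ Z, Ȟ^2(U;F) ≅ 0


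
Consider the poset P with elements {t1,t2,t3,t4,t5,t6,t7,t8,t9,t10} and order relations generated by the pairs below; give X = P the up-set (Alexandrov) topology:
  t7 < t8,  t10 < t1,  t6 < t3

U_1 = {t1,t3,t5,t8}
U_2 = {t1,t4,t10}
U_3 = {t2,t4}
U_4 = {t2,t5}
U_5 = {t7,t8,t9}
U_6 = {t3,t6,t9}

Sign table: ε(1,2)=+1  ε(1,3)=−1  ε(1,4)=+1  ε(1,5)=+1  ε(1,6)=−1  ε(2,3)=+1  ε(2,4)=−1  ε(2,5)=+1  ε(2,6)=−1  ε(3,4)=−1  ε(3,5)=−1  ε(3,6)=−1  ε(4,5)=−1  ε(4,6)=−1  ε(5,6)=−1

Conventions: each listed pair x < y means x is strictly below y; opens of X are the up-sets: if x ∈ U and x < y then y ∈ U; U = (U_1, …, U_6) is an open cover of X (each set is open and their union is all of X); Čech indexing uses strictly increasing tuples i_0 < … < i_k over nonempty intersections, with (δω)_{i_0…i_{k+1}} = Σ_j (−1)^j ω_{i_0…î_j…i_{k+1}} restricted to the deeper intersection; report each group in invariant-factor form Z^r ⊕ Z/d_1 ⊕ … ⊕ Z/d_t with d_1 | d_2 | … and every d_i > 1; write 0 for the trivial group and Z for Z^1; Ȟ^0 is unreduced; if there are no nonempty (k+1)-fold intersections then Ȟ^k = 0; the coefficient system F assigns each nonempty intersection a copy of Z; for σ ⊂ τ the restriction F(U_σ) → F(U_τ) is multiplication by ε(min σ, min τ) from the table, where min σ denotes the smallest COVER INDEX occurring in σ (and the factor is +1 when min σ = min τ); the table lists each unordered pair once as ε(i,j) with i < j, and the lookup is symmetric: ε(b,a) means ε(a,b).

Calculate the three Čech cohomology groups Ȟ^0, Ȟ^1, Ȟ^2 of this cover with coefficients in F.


nonempty intersections:
  U12={t1} U14={t5} U15={t8} U16={t3} U23={t4} U34={t2} U56={t9}
C dims 6,7; δ0: rk 6, SNF 1^5·2
Ȟ^0: (6−6)−0=0 ⇒ 0
Ȟ^1: (7−0)−6=1 plus torsion [2] ⇒ Z ⊕ Z/2
Ȟ^2: (0−0)−0=0 ⇒ 0

Ȟ^0 ≅ 0,  Ȟ^1 ≅ Z ⊕ Z/2,  Ȟ^2 ≅ 0


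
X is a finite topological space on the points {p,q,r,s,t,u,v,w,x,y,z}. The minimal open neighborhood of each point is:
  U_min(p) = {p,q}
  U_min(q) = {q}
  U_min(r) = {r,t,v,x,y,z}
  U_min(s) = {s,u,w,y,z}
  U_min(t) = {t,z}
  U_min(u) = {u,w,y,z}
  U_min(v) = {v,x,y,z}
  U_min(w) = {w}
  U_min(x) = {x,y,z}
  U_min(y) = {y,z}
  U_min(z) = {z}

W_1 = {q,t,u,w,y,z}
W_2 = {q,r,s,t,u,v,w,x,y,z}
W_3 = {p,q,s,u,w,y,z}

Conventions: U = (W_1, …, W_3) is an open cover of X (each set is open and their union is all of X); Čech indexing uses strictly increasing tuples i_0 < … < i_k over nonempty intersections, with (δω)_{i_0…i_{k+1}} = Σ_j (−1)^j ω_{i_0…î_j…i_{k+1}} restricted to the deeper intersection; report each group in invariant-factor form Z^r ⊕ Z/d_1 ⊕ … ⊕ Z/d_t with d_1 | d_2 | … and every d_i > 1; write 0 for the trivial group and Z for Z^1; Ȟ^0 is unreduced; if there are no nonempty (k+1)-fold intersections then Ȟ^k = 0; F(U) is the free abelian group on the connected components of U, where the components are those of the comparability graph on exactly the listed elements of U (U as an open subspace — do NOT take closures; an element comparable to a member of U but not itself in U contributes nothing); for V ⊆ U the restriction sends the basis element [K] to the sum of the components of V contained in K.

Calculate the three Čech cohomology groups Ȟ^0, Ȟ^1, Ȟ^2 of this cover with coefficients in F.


Ȟ^0(U;F) ≅ Z^2, Ȟ^1(U;F) ≅ 0 and Ȟ^2(U;F) ≅ 0

intersection data:
  W12={q,t,u,w,y,z} W13={q,u,w,y,z} W23={q,s,u,w,y,z}
  W123={q,u,w,y,z}
components per intersection:
  W1: {q} {t,u,w,y,z}
  W2: {q} {r,s,t,u,v,w,x,y,z}
  W3: {p,q} {s,u,w,y,z}
  W12: {q} {t,u,w,y,z}
  W13: {q} {u,w,y,z}
  W23: {q} {s,u,w,y,z}
  W123: {q} {u,w,y,z}
C dims 6,6,2; δ0: rk 4, SNF 1^4; δ1: rk 2, SNF 1^2
Ȟ^0 = (6 − 4) − 0 = 2, so Ȟ^0 ≅ Z^2
Ȟ^1 = (6 − 2) − 4 = 0, so Ȟ^1 ≅ 0
Ȟ^2 = (2 − 0) − 2 = 0, so Ȟ^2 ≅ 0


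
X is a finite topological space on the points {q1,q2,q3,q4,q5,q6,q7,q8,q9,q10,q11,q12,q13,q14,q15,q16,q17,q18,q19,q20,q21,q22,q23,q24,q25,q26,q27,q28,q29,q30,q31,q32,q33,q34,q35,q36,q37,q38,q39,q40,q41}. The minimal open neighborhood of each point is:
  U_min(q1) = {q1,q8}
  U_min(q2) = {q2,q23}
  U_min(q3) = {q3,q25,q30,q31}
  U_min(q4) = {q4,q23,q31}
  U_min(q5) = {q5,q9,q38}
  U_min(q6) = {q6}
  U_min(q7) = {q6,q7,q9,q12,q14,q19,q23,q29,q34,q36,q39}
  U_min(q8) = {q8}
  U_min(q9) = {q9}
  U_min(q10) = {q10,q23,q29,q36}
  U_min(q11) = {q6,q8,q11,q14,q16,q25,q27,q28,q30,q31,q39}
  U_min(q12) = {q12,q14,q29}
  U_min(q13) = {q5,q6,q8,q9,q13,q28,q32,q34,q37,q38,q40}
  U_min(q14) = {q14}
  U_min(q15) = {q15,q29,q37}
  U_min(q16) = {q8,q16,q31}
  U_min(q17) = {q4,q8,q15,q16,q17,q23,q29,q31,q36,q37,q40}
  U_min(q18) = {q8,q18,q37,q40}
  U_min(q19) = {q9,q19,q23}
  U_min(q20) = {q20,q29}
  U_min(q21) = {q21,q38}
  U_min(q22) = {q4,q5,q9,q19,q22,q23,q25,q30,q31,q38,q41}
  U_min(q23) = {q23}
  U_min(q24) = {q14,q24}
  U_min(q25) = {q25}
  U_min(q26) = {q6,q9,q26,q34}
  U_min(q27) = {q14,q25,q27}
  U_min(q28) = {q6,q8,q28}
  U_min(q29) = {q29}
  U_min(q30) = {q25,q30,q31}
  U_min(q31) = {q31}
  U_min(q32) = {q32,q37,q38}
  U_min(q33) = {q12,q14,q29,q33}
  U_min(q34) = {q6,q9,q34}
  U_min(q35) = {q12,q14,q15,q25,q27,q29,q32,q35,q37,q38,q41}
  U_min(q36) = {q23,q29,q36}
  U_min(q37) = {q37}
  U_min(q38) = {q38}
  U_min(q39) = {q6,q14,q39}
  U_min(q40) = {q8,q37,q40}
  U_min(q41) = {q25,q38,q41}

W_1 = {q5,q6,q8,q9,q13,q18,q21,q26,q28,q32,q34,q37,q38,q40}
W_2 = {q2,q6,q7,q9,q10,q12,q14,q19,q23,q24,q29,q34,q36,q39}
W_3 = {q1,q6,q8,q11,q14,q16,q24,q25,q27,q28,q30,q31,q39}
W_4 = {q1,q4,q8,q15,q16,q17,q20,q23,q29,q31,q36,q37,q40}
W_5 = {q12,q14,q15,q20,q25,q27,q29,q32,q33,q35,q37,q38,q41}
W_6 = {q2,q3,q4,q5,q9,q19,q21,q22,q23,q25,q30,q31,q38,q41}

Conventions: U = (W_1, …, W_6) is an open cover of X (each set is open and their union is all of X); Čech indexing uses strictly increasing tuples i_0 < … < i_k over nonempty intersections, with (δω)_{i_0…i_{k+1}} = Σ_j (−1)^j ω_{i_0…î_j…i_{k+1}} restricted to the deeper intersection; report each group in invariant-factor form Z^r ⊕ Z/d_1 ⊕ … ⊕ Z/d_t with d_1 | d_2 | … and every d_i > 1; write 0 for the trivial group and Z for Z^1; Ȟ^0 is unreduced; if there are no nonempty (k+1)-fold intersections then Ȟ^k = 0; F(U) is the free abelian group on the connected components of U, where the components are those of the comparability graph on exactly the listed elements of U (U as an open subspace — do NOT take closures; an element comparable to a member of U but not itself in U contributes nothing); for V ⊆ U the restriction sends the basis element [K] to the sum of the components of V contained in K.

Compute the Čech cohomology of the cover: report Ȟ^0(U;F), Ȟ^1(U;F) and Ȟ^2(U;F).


Ȟ^0 = Z,  Ȟ^1 = 0,  Ȟ^2 = Z/2

cover nerve:
  W12={q6,q9,q34} W13={q6,q8,q28} W14={q8,q37,q40} W15={q32,q37,q38} W16={q5,q9,q21,q38} W23={q6,q14,q24,q39} W24={q23,q29,q36} W25={q12,q14,q29} W26={q2,q9,q19,q23} W34={q1,q8,q16,q31} W35={q14,q25,q27} W36={q25,q30,q31} W45={q15,q20,q29,q37} W46={q4,q23,q31} W56={q25,q38,q41}
  W123={q6} W126={q9} W134={q8} W145={q37} W156={q38} W235={q14} W245={q29} W246={q23} W346={q31} W356={q25}
components per intersection:
  W1: {q5,q6,q8,q9,q13,q18,q21,q26,q28,q32,q34,q37,q38,q40}
  W2: {q2,q6,q7,q9,q10,q12,q14,q19,q23,q24,q29,q34,q36,q39}
  W3: {q1,q6,q8,q11,q14,q16,q24,q25,q27,q28,q30,q31,q39}
  W4: {q1,q4,q8,q15,q16,q17,q20,q23,q29,q31,q36,q37,q40}
  W5: {q12,q14,q15,q20,q25,q27,q29,q32,q33,q35,q37,q38,q41}
  W6: {q2,q3,q4,q5,q9,q19,q21,q22,q23,q25,q30,q31,q38,q41}
  W12: {q6,q9,q34}
  W13: {q6,q8,q28}
  W14: {q8,q37,q40}
  W15: {q32,q37,q38}
  W16: {q5,q9,q21,q38}
  W23: {q6,q14,q24,q39}
  W24: {q23,q29,q36}
  W25: {q12,q14,q29}
  W26: {q2,q9,q19,q23}
  W34: {q1,q8,q16,q31}
  W35: {q14,q25,q27}
  W36: {q25,q30,q31}
  W45: {q15,q20,q29,q37}
  W46: {q4,q23,q31}
  W56: {q25,q38,q41}
  W123: {q6}
  W126: {q9}
  W134: {q8}
  W145: {q37}
  W156: {q38}
  W235: {q14}
  W245: {q29}
  W246: {q23}
  W346: {q31}
  W356: {q25}
C dims 6,15,10; δ0: rk 5, SNF 1^5; δ1: rk 10, SNF 1^9·2
Ȟ^0: (6−5)−0=1 ⇒ Z
Ȟ^1: (15−10)−5=0 ⇒ 0
Ȟ^2: (10−0)−10=0 plus torsion [2] ⇒ Z/2


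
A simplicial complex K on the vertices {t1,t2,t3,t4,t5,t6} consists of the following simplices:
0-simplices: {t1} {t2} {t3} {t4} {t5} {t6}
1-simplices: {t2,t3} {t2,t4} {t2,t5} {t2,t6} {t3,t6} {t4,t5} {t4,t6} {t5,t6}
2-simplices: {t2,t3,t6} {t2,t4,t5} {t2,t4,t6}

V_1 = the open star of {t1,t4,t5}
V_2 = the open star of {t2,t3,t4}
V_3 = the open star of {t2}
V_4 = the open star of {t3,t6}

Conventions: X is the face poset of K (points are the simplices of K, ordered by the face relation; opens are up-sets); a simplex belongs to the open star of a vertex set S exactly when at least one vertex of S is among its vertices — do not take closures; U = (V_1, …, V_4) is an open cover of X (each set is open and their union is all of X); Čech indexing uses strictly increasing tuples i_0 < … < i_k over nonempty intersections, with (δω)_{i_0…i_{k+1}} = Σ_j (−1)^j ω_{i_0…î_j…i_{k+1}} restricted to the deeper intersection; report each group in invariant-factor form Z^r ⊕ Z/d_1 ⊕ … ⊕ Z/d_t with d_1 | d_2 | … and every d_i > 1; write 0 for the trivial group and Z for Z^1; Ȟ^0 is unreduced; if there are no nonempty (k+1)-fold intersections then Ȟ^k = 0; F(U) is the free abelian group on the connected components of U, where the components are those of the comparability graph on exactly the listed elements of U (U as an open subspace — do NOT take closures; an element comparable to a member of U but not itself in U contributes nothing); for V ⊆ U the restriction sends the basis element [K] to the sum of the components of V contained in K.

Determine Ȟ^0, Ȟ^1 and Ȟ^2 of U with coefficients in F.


Ȟ^0 = Z^2, Ȟ^1 = Z, Ȟ^2 = 0

nerve of the cover:
  V1={{t1},{t4},{t5},{t2,t4},{t2,t5},{t4,t5},{t4,t6},{t5,t6},{t2,t4,t5},{t2,t4,t6}} V2={{t2},{t3},{t4},{t2,t3},{t2,t4},{t2,t5},{t2,t6},{t3,t6},{t4,t5},{t4,t6},{t2,t3,t6},{t2,t4,t5},{t2,t4,t6}} V3={{t2},{t2,t3},{t2,t4},{t2,t5},{t2,t6},{t2,t3,t6},{t2,t4,t5},{t2,t4,t6}} V4={{t3},{t6},{t2,t3},{t2,t6},{t3,t6},{t4,t6},{t5,t6},{t2,t3,t6},{t2,t4,t6}}
  V12={{t4},{t2,t4},{t2,t5},{t4,t5},{t4,t6},{t2,t4,t5},{t2,t4,t6}} V13={{t2,t4},{t2,t5},{t2,t4,t5},{t2,t4,t6}} V14={{t4,t6},{t5,t6},{t2,t4,t6}} V23={{t2},{t2,t3},{t2,t4},{t2,t5},{t2,t6},{t2,t3,t6},{t2,t4,t5},{t2,t4,t6}} V24={{t3},{t2,t3},{t2,t6},{t3,t6},{t4,t6},{t2,t3,t6},{t2,t4,t6}} V34={{t2,t3},{t2,t6},{t2,t3,t6},{t2,t4,t6}}
  V123={{t2,t4},{t2,t5},{t2,t4,t5},{t2,t4,t6}} V124={{t4,t6},{t2,t4,t6}} V134={{t2,t4,t6}} V234={{t2,t3},{t2,t6},{t2,t3,t6},{t2,t4,t6}}
  V1234={{t2,t4,t6}}
components per intersection:
  V1: {{t1}} {{t4},{t5},{t2,t4},{t2,t5},{t4,t5},{t4,t6},{t5,t6},{t2,t4,t5},{t2,t4,t6}}
  V2: {{t2},{t3},{t4},{t2,t3},{t2,t4},{t2,t5},{t2,t6},{t3,t6},{t4,t5},{t4,t6},{t2,t3,t6},{t2,t4,t5},{t2,t4,t6}}
  V3: {{t2},{t2,t3},{t2,t4},{t2,t5},{t2,t6},{t2,t3,t6},{t2,t4,t5},{t2,t4,t6}}
  V4: {{t3},{t6},{t2,t3},{t2,t6},{t3,t6},{t4,t6},{t5,t6},{t2,t3,t6},{t2,t4,t6}}
  V12: {{t4},{t2,t4},{t2,t5},{t4,t5},{t4,t6},{t2,t4,t5},{t2,t4,t6}}
  V13: {{t2,t4},{t2,t5},{t2,t4,t5},{t2,t4,t6}}
  V14: {{t4,t6},{t2,t4,t6}} {{t5,t6}}
  V23: {{t2},{t2,t3},{t2,t4},{t2,t5},{t2,t6},{t2,t3,t6},{t2,t4,t5},{t2,t4,t6}}
  V24: {{t3},{t2,t3},{t2,t6},{t3,t6},{t4,t6},{t2,t3,t6},{t2,t4,t6}}
  V34: {{t2,t3},{t2,t6},{t2,t3,t6},{t2,t4,t6}}
  V123: {{t2,t4},{t2,t5},{t2,t4,t5},{t2,t4,t6}}
  V124: {{t4,t6},{t2,t4,t6}}
  V134: {{t2,t4,t6}}
  V234: {{t2,t3},{t2,t6},{t2,t3,t6},{t2,t4,t6}}
  V1234: {{t2,t4,t6}}
C dims 5,7,4,1; δ0: rk 3, SNF 1^3; δ1: rk 3, SNF 1^3; δ2: rk 1, SNF 1^1
Ȟ^0 = (5 − 3) − 0 = 2, so Ȟ^0 ≅ Z^2
Ȟ^1 = (7 − 3) − 3 = 1, so Ȟ^1 ≅ Z
Ȟ^2 = (4 − 1) − 3 = 0, so Ȟ^2 ≅ 0


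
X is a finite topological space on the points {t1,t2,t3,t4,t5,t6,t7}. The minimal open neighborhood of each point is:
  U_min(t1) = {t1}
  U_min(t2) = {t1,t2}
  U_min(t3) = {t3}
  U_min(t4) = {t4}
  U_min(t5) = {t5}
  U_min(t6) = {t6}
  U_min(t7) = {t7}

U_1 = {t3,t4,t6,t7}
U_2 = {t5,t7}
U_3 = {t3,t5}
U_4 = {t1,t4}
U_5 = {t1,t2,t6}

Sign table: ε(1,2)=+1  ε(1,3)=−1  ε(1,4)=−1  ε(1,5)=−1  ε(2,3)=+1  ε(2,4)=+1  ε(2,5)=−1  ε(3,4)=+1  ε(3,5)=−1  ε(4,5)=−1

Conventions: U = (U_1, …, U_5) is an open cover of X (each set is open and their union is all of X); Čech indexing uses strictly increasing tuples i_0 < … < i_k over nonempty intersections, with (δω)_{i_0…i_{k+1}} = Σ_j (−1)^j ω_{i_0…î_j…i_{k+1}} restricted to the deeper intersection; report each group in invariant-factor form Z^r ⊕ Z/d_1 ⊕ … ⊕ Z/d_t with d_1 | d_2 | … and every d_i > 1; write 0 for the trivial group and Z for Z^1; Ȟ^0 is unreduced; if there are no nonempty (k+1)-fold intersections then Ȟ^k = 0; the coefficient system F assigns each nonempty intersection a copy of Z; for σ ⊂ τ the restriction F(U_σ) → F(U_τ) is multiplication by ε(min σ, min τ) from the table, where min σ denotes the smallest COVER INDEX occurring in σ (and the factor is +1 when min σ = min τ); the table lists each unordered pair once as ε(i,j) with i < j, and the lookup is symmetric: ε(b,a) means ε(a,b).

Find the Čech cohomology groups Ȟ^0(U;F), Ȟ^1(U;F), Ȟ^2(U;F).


Ȟ^0 = 0; Ȟ^1 = Z ⊕ Z/2; Ȟ^2 = 0

nonempty overlaps:
  U12={t7} U13={t3} U14={t4} U15={t6} U23={t5} U45={t1}
C dims 5,6; δ0: rk 5, SNF 1^4·2
degree 0: 5−5−0 = 0 → Ȟ^0 ≅ 0
degree 1: 6−0−5 = 1 plus torsion [2] → Ȟ^1 ≅ Z ⊕ Z/2
degree 2: 0−0−0 = 0 → Ȟ^2 ≅ 0


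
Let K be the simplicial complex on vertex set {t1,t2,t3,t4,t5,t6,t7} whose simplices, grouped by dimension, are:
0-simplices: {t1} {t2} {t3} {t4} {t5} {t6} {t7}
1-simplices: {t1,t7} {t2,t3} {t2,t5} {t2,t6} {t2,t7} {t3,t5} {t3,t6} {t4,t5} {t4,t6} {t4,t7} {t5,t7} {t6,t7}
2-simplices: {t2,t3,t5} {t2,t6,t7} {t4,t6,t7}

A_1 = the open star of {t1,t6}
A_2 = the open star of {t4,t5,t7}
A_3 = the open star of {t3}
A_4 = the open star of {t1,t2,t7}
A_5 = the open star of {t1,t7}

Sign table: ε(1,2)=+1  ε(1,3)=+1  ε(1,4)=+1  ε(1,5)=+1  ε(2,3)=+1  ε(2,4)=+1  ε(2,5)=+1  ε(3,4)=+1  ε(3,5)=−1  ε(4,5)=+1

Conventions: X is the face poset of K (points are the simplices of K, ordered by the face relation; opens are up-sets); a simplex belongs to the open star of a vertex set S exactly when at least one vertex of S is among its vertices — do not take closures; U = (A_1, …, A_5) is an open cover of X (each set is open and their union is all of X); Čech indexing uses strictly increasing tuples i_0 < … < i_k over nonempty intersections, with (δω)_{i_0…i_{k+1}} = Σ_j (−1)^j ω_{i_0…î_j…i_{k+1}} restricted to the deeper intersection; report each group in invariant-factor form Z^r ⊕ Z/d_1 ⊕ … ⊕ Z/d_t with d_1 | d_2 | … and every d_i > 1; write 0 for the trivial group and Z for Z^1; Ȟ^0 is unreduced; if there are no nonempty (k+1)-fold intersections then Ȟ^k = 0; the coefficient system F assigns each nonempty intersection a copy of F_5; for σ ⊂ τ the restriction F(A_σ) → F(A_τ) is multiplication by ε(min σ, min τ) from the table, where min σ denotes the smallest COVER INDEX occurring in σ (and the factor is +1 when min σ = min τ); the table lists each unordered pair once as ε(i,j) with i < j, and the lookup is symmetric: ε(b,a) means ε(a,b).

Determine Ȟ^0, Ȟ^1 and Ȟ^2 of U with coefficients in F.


Ȟ^0 ≅ Z/5, Ȟ^1 ≅ Z/5 and Ȟ^2 ≅ 0

nerve simplices:
  A1={{t1},{t6},{t1,t7},{t2,t6},{t3,t6},{t4,t6},{t6,t7},{t2,t6,t7},{t4,t6,t7}} A2={{t4},{t5},{t7},{t1,t7},{t2,t5},{t2,t7},{t3,t5},{t4,t5},{t4,t6},{t4,t7},{t5,t7},{t6,t7},{t2,t3,t5},{t2,t6,t7},{t4,t6,t7}} A3={{t3},{t2,t3},{t3,t5},{t3,t6},{t2,t3,t5}} A4={{t1},{t2},{t7},{t1,t7},{t2,t3},{t2,t5},{t2,t6},{t2,t7},{t4,t7},{t5,t7},{t6,t7},{t2,t3,t5},{t2,t6,t7},{t4,t6,t7}} A5={{t1},{t7},{t1,t7},{t2,t7},{t4,t7},{t5,t7},{t6,t7},{t2,t6,t7},{t4,t6,t7}}
  A12={{t1,t7},{t4,t6},{t6,t7},{t2,t6,t7},{t4,t6,t7}} A13={{t3,t6}} A14={{t1},{t1,t7},{t2,t6},{t6,t7},{t2,t6,t7},{t4,t6,t7}} A15={{t1},{t1,t7},{t6,t7},{t2,t6,t7},{t4,t6,t7}} A23={{t3,t5},{t2,t3,t5}} A24={{t7},{t1,t7},{t2,t5},{t2,t7},{t4,t7},{t5,t7},{t6,t7},{t2,t3,t5},{t2,t6,t7},{t4,t6,t7}} A25={{t7},{t1,t7},{t2,t7},{t4,t7},{t5,t7},{t6,t7},{t2,t6,t7},{t4,t6,t7}} A34={{t2,t3},{t2,t3,t5}} A45={{t1},{t7},{t1,t7},{t2,t7},{t4,t7},{t5,t7},{t6,t7},{t2,t6,t7},{t4,t6,t7}}
  A124={{t1,t7},{t6,t7},{t2,t6,t7},{t4,t6,t7}} A125={{t1,t7},{t6,t7},{t2,t6,t7},{t4,t6,t7}} A145={{t1},{t1,t7},{t6,t7},{t2,t6,t7},{t4,t6,t7}} A234={{t2,t3,t5}} A245={{t7},{t1,t7},{t2,t7},{t4,t7},{t5,t7},{t6,t7},{t2,t6,t7},{t4,t6,t7}}
  A1245={{t1,t7},{t6,t7},{t2,t6,t7},{t4,t6,t7}}
C dims 5,9,5,1; δ0: rk_F5 4; δ1: rk_F5 4; δ2: rk_F5 1
degree 0: 5−4−0 = 1 → Ȟ^0 ≅ Z/5
degree 1: 9−4−4 = 1 → Ȟ^1 ≅ Z/5
degree 2: 5−1−4 = 0 → Ȟ^2 ≅ 0
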